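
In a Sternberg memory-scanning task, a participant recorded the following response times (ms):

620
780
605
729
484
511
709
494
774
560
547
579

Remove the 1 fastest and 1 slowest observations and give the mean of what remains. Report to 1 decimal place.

612.8 ms

Sorted: 484, 494, 511, 547, 560, 579, 605, 620, 709, 729, 774, 780
Drop lowest 1 (484) and highest 1 (780)
Remaining (n=10): Σ = 6128, mean = 6128/10 = 612.800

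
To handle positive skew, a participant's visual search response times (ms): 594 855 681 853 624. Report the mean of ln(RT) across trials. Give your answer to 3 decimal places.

ln(RT): 6.3869, 6.7511, 6.5236, 6.7488, 6.4362
Σ ln(RT) = 32.8465
Mean = 32.8465/5 = 6.56929

6.569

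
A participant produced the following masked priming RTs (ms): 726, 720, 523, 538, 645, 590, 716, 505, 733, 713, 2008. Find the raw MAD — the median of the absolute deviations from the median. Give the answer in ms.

Sorted: 505, 523, 538, 590, 645, 713, 716, 720, 726, 733, 2008 → median = 713
|x − 713|: 13, 7, 190, 175, 68, 123, 3, 208, 20, 0, 1295
Sorted deviations: 0, 3, 7, 13, 20, 68, 123, 175, 190, 208, 1295 → MAD = 68

68 ms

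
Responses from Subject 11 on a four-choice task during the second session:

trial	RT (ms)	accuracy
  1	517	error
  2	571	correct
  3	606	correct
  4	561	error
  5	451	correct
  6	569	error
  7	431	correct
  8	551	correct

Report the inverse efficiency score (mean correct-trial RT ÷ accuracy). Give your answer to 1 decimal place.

Correct trials (n=5): 571, 606, 451, 431, 551
Mean correct RT = 2610/5 = 522.0000 ms
Proportion correct = 5/8
IES = 522.0000 / (5/8) = 835.200 ms

835.2 ms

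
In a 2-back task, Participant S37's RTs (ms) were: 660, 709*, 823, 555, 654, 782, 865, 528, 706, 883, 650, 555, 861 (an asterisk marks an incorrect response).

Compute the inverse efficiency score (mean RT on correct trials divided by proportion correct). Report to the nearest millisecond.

769 ms

Correct trials (n=12): 660, 823, 555, 654, 782, 865, 528, 706, 883, 650, 555, 861
Mean correct RT = 8522/12 = 710.1667 ms
Proportion correct = 12/13
IES = 710.1667 / (12/13) = 769.347 ms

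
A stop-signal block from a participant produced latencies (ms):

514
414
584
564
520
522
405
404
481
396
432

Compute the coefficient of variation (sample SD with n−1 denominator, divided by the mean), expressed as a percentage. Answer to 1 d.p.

14.5%

n = 11, Σ = 5236, M = 476.0000
Σ(x−M)² = 47334.000; s = √(47334.000/10) = 68.7997
CV = 68.7997 / 476.0000 = 0.14454 = 14.454%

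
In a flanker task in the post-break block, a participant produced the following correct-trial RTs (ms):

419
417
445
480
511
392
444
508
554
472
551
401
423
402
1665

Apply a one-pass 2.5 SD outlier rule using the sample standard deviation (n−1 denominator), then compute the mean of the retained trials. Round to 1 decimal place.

n = 15, ΣRT = 8084, M = 538.933
Σ(x−M)² = 1397982.93; s = √(1397982.93/14) = 316.000
Cutoffs: 538.933 ± 2.5·316.000 → [-251.1, 1328.9]
Outside: 1665 → excluded.
Retained (n=14): Σ = 6419, mean = 6419/14 = 458.500

458.5 ms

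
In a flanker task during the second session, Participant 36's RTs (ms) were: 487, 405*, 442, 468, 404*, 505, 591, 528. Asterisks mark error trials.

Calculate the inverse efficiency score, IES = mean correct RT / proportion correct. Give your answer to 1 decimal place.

671.3 ms

Correct trials (n=6): 487, 442, 468, 505, 591, 528
Mean correct RT = 3021/6 = 503.5000 ms
Proportion correct = 6/8
IES = 503.5000 / (6/8) = 671.333 ms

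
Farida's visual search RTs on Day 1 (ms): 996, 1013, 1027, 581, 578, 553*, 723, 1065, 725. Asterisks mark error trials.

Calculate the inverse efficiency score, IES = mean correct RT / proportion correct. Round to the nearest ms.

943 ms

Correct trials (n=8): 996, 1013, 1027, 581, 578, 723, 1065, 725
Mean correct RT = 6708/8 = 838.5000 ms
Proportion correct = 8/9
IES = 838.5000 / (8/9) = 943.312 ms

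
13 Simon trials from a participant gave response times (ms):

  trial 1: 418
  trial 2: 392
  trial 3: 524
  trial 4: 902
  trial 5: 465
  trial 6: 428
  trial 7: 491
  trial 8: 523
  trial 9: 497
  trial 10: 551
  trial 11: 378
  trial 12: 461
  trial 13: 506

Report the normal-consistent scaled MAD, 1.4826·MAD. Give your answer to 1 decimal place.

48.9 ms

Sorted: 378, 392, 418, 428, 461, 465, 491, 497, 506, 523, 524, 551, 902 → median = 491
|x − 491| sorted: 0, 6, 15, 26, 30, 32, 33, 60, 63, 73, 99, 113, 411 → MAD = 33
Robust SD ≈ 1.4826 × 33 = 48.926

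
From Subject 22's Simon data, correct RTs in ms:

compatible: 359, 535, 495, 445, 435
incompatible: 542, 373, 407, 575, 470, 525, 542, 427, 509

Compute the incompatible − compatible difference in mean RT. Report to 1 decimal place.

31.8 ms

M(compatible) = 2269/5 = 453.800
M(incompatible) = 4370/9 = 485.556
Difference = 485.556 − 453.800 = 31.756 ms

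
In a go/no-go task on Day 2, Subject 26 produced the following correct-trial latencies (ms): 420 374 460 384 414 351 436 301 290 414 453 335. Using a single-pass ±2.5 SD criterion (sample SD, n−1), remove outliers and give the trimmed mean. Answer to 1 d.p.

n = 12, ΣRT = 4632, M = 386.000
Σ(x−M)² = 35604.00; s = √(35604.00/11) = 56.892
Cutoffs: 386.000 ± 2.5·56.892 → [243.8, 528.2]
No RTs fall outside the cutoffs; all 12 retained. Mean = 4632/12 = 386.000

386.0 ms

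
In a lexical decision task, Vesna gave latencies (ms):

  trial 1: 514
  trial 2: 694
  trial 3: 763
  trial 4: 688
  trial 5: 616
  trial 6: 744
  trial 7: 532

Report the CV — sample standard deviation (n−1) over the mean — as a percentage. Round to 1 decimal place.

15.2%

n = 7, Σ = 4551, M = 650.1429
Σ(x−M)² = 58560.857; s = √(58560.857/6) = 98.7934
CV = 98.7934 / 650.1429 = 0.15196 = 15.196%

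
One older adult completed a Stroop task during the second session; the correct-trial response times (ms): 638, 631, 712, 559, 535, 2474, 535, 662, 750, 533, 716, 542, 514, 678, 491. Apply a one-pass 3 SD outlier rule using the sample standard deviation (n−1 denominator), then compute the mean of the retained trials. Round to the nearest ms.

607 ms

n = 15, ΣRT = 10970, M = 731.333
Σ(x−M)² = 3351243.33; s = √(3351243.33/14) = 489.259
Cutoffs: 731.333 ± 3·489.259 → [-736.4, 2199.1]
Outside: 2474 → excluded.
Retained (n=14): Σ = 8496, mean = 8496/14 = 606.857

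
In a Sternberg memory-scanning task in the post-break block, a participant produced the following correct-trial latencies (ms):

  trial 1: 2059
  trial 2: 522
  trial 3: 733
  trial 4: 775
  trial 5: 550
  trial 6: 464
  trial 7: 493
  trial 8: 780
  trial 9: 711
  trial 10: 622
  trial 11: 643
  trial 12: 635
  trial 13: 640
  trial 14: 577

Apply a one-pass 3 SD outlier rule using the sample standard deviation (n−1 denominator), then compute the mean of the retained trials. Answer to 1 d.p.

n = 14, ΣRT = 10204, M = 728.857
Σ(x−M)² = 2033473.71; s = √(2033473.71/13) = 395.501
Cutoffs: 728.857 ± 3·395.501 → [-457.6, 1915.4]
Outside: 2059 → excluded.
Retained (n=13): Σ = 8145, mean = 8145/13 = 626.538

626.5 ms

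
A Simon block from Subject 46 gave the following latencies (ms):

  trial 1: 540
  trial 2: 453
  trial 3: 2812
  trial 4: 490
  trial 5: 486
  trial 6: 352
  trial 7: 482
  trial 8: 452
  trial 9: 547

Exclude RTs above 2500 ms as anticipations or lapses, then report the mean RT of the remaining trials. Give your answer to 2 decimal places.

475.25 ms

Excluded: 2812
Retained (n=8): Σ = 3802
Mean = 3802/8 = 475.2500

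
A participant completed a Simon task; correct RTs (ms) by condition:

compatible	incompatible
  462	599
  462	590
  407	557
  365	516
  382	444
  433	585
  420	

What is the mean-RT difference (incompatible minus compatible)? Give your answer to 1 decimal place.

129.8 ms

M(compatible) = 2931/7 = 418.714
M(incompatible) = 3291/6 = 548.500
Difference = 548.500 − 418.714 = 129.786 ms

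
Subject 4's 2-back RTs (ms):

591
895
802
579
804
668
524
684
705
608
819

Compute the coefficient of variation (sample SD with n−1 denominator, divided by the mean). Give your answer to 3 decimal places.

n = 11, Σ = 7679, M = 698.0909
Σ(x−M)² = 140632.909; s = √(140632.909/10) = 118.5887
CV = 118.5887 / 698.0909 = 0.16988

0.170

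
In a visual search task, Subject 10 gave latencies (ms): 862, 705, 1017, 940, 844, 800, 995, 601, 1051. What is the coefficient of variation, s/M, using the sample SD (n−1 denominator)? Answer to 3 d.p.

0.173

n = 9, Σ = 7815, M = 868.3333
Σ(x−M)² = 180096.000; s = √(180096.000/8) = 150.0400
CV = 150.0400 / 868.3333 = 0.17279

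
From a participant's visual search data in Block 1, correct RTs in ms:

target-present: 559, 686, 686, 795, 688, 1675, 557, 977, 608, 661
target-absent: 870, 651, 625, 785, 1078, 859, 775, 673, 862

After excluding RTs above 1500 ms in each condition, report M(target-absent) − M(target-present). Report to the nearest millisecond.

107 ms

target-present: exclude 1675
M(target-present) = 6217/9 = 690.778
M(target-absent) = 7178/9 = 797.556
Difference = 797.556 − 690.778 = 106.778 ms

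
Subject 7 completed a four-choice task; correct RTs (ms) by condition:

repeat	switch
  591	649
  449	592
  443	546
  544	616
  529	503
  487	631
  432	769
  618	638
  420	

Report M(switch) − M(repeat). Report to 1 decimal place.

116.6 ms

M(repeat) = 4513/9 = 501.444
M(switch) = 4944/8 = 618.000
Difference = 618.000 − 501.444 = 116.556 ms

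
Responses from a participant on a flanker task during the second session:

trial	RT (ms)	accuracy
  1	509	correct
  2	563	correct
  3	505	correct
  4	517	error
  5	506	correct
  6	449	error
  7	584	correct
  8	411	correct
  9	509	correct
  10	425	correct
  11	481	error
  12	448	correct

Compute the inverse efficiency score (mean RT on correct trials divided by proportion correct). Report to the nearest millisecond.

661 ms

Correct trials (n=9): 509, 563, 505, 506, 584, 411, 509, 425, 448
Mean correct RT = 4460/9 = 495.5556 ms
Proportion correct = 9/12
IES = 495.5556 / (9/12) = 660.741 ms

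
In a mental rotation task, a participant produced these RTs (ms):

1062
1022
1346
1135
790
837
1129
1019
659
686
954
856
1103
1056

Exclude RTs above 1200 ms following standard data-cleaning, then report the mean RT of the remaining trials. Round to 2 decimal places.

Excluded: 1346
Retained (n=13): Σ = 12308
Mean = 12308/13 = 946.7692

946.77 ms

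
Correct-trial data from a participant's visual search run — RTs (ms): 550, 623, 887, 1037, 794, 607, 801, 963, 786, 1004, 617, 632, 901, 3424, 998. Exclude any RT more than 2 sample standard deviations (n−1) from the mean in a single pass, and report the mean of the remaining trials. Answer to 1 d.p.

n = 15, ΣRT = 14624, M = 974.933
Σ(x−M)² = 6800702.93; s = √(6800702.93/14) = 696.968
Cutoffs: 974.933 ± 2·696.968 → [-419.0, 2368.9]
Outside: 3424 → excluded.
Retained (n=14): Σ = 11200, mean = 11200/14 = 800.000

800.0 ms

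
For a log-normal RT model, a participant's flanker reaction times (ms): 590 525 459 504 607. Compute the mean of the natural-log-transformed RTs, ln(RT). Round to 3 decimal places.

6.281

ln(RT): 6.3801, 6.2634, 6.1291, 6.2226, 6.4085
Σ ln(RT) = 31.4037
Mean = 31.4037/5 = 6.28074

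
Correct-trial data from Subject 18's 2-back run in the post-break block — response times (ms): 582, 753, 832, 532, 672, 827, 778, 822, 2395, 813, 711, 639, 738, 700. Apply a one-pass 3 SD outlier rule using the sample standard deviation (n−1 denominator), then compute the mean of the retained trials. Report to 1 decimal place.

n = 14, ΣRT = 11794, M = 842.429
Σ(x−M)² = 2707339.43; s = √(2707339.43/13) = 456.352
Cutoffs: 842.429 ± 3·456.352 → [-526.6, 2211.5]
Outside: 2395 → excluded.
Retained (n=13): Σ = 9399, mean = 9399/13 = 723.000

723.0 ms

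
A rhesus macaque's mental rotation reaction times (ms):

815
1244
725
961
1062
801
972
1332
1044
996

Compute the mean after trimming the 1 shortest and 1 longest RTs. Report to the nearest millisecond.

Sorted: 725, 801, 815, 961, 972, 996, 1044, 1062, 1244, 1332
Drop lowest 1 (725) and highest 1 (1332)
Remaining (n=8): Σ = 7895, mean = 7895/8 = 986.875

987 ms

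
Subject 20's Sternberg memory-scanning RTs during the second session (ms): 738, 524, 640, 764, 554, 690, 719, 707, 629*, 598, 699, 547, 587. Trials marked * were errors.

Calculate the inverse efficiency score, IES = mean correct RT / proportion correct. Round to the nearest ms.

Correct trials (n=12): 738, 524, 640, 764, 554, 690, 719, 707, 598, 699, 547, 587
Mean correct RT = 7767/12 = 647.2500 ms
Proportion correct = 12/13
IES = 647.2500 / (12/13) = 701.188 ms

701 ms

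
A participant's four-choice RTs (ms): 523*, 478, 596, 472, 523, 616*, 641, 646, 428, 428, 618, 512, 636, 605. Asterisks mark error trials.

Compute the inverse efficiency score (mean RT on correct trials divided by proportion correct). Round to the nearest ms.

Correct trials (n=12): 478, 596, 472, 523, 641, 646, 428, 428, 618, 512, 636, 605
Mean correct RT = 6583/12 = 548.5833 ms
Proportion correct = 12/14
IES = 548.5833 / (12/14) = 640.014 ms

640 ms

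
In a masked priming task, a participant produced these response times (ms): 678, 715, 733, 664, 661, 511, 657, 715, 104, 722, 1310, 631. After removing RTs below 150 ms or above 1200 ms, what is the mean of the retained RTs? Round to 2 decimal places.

668.70 ms

Excluded: 104, 1310
Retained (n=10): Σ = 6687
Mean = 6687/10 = 668.7000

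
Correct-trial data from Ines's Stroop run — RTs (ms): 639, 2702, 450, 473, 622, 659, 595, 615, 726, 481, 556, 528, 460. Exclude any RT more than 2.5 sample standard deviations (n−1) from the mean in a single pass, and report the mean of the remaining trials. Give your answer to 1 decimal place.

n = 13, ΣRT = 9506, M = 731.231
Σ(x−M)² = 4295646.31; s = √(4295646.31/12) = 598.306
Cutoffs: 731.231 ± 2.5·598.306 → [-764.5, 2227.0]
Outside: 2702 → excluded.
Retained (n=12): Σ = 6804, mean = 6804/12 = 567.000

567.0 ms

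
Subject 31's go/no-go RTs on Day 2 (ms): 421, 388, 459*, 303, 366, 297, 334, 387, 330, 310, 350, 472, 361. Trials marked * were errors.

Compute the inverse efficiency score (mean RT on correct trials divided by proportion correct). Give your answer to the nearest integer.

390 ms

Correct trials (n=12): 421, 388, 303, 366, 297, 334, 387, 330, 310, 350, 472, 361
Mean correct RT = 4319/12 = 359.9167 ms
Proportion correct = 12/13
IES = 359.9167 / (12/13) = 389.910 ms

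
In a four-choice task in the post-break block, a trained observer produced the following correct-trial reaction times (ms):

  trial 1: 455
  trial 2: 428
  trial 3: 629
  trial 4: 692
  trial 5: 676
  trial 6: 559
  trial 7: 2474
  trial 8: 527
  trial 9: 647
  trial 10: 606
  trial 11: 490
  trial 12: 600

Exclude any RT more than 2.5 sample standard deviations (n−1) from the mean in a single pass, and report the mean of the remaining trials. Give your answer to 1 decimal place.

n = 12, ΣRT = 8783, M = 731.917
Σ(x−M)² = 3390096.92; s = √(3390096.92/11) = 555.149
Cutoffs: 731.917 ± 2.5·555.149 → [-656.0, 2119.8]
Outside: 2474 → excluded.
Retained (n=11): Σ = 6309, mean = 6309/11 = 573.545

573.5 ms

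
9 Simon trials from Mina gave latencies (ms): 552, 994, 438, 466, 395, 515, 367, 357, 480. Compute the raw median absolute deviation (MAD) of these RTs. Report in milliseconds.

Sorted: 357, 367, 395, 438, 466, 480, 515, 552, 994 → median = 466
|x − 466|: 86, 528, 28, 0, 71, 49, 99, 109, 14
Sorted deviations: 0, 14, 28, 49, 71, 86, 99, 109, 528 → MAD = 71

71 ms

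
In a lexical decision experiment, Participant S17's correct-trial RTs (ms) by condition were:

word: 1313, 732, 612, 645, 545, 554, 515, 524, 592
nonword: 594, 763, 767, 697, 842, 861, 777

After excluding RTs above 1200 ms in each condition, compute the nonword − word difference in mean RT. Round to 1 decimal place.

word: exclude 1313
M(word) = 4719/8 = 589.875
M(nonword) = 5301/7 = 757.286
Difference = 757.286 − 589.875 = 167.411 ms

167.4 ms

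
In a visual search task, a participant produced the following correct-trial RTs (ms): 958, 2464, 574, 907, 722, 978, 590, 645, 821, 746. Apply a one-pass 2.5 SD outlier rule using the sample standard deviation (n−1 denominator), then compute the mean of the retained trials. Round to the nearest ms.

771 ms

n = 10, ΣRT = 9405, M = 940.500
Σ(x−M)² = 2768232.50; s = √(2768232.50/9) = 554.600
Cutoffs: 940.500 ± 2.5·554.600 → [-446.0, 2327.0]
Outside: 2464 → excluded.
Retained (n=9): Σ = 6941, mean = 6941/9 = 771.222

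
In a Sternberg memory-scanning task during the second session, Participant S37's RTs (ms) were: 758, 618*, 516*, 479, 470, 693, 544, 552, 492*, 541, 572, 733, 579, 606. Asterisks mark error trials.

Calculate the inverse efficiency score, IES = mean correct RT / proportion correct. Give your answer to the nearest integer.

Correct trials (n=11): 758, 479, 470, 693, 544, 552, 541, 572, 733, 579, 606
Mean correct RT = 6527/11 = 593.3636 ms
Proportion correct = 11/14
IES = 593.3636 / (11/14) = 755.190 ms

755 ms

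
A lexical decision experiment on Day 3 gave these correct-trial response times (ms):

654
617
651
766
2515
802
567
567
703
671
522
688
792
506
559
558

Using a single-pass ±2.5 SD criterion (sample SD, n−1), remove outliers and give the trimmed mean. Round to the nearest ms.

n = 16, ΣRT = 12138, M = 758.625
Σ(x−M)² = 3419601.75; s = √(3419601.75/15) = 477.466
Cutoffs: 758.625 ± 2.5·477.466 → [-435.0, 1952.3]
Outside: 2515 → excluded.
Retained (n=15): Σ = 9623, mean = 9623/15 = 641.533

642 ms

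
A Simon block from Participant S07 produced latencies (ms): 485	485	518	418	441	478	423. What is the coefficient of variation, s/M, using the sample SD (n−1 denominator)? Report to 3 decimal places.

0.080

n = 7, Σ = 3248, M = 464.0000
Σ(x−M)² = 8320.000; s = √(8320.000/6) = 37.2380
CV = 37.2380 / 464.0000 = 0.08025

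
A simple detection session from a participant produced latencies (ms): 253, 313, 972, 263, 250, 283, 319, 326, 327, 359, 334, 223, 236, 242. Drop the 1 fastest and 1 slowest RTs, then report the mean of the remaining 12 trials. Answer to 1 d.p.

Sorted: 223, 236, 242, 250, 253, 263, 283, 313, 319, 326, 327, 334, 359, 972
Drop lowest 1 (223) and highest 1 (972)
Remaining (n=12): Σ = 3505, mean = 3505/12 = 292.083

292.1 ms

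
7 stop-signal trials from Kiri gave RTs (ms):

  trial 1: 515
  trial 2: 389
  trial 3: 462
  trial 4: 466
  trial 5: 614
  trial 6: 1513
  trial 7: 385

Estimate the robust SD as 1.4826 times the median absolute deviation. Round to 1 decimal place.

Sorted: 385, 389, 462, 466, 515, 614, 1513 → median = 466
|x − 466| sorted: 0, 4, 49, 77, 81, 148, 1047 → MAD = 77
Robust SD ≈ 1.4826 × 77 = 114.160

114.2 ms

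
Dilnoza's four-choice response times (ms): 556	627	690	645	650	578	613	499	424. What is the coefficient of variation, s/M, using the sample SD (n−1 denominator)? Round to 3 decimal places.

n = 9, Σ = 5282, M = 586.8889
Σ(x−M)² = 55572.889; s = √(55572.889/8) = 83.3463
CV = 83.3463 / 586.8889 = 0.14201

0.142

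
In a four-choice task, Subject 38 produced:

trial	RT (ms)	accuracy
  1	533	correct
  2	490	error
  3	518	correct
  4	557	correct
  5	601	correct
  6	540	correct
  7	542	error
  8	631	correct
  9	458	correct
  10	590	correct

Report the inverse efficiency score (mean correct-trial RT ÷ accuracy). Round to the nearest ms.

Correct trials (n=8): 533, 518, 557, 601, 540, 631, 458, 590
Mean correct RT = 4428/8 = 553.5000 ms
Proportion correct = 8/10
IES = 553.5000 / (8/10) = 691.875 ms

692 ms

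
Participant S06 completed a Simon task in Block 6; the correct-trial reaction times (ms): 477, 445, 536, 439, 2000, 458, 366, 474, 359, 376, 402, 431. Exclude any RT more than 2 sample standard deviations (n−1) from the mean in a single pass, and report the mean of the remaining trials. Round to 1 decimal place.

n = 12, ΣRT = 6763, M = 563.583
Σ(x−M)² = 2280074.92; s = √(2280074.92/11) = 455.280
Cutoffs: 563.583 ± 2·455.280 → [-347.0, 1474.1]
Outside: 2000 → excluded.
Retained (n=11): Σ = 4763, mean = 4763/11 = 433.000

433.0 ms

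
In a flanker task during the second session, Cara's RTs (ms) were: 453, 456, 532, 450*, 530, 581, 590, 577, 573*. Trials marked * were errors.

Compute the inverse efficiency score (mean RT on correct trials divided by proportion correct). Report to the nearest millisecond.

Correct trials (n=7): 453, 456, 532, 530, 581, 590, 577
Mean correct RT = 3719/7 = 531.2857 ms
Proportion correct = 7/9
IES = 531.2857 / (7/9) = 683.082 ms

683 ms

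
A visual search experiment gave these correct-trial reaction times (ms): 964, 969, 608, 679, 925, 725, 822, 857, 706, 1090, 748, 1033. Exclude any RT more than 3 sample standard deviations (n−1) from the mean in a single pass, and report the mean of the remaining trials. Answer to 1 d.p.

843.8 ms

n = 12, ΣRT = 10126, M = 843.833
Σ(x−M)² = 258817.67; s = √(258817.67/11) = 153.391
Cutoffs: 843.833 ± 3·153.391 → [383.7, 1304.0]
No RTs fall outside the cutoffs; all 12 retained. Mean = 10126/12 = 843.833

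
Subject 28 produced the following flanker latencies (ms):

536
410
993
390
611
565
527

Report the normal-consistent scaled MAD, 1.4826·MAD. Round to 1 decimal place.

111.2 ms

Sorted: 390, 410, 527, 536, 565, 611, 993 → median = 536
|x − 536| sorted: 0, 9, 29, 75, 126, 146, 457 → MAD = 75
Robust SD ≈ 1.4826 × 75 = 111.195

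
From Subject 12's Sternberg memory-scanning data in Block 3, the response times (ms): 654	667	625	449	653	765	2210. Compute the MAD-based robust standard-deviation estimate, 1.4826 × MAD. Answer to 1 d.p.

Sorted: 449, 625, 653, 654, 667, 765, 2210 → median = 654
|x − 654| sorted: 0, 1, 13, 29, 111, 205, 1556 → MAD = 29
Robust SD ≈ 1.4826 × 29 = 42.995

43.0 ms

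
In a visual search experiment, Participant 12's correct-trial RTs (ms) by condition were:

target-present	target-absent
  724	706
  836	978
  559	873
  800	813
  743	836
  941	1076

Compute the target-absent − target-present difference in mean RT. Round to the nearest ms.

M(target-present) = 4603/6 = 767.167
M(target-absent) = 5282/6 = 880.333
Difference = 880.333 − 767.167 = 113.167 ms

113 ms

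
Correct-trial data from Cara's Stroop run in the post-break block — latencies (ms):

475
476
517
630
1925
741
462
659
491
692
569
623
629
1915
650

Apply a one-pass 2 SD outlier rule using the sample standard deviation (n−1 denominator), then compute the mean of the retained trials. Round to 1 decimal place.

n = 15, ΣRT = 11454, M = 763.600
Σ(x−M)² = 3189747.60; s = √(3189747.60/14) = 477.325
Cutoffs: 763.600 ± 2·477.325 → [-191.0, 1718.2]
Outside: 1915, 1925 → excluded.
Retained (n=13): Σ = 7614, mean = 7614/13 = 585.692

585.7 ms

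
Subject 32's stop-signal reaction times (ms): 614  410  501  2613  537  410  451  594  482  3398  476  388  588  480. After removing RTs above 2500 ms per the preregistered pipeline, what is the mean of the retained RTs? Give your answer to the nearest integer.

494 ms

Excluded: 2613, 3398
Retained (n=12): Σ = 5931
Mean = 5931/12 = 494.2500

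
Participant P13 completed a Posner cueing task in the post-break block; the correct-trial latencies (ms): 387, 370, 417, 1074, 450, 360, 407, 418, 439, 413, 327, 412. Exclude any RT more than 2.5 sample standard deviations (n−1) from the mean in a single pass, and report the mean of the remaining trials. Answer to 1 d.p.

400.0 ms

n = 12, ΣRT = 5474, M = 456.167
Σ(x−M)² = 429413.67; s = √(429413.67/11) = 197.579
Cutoffs: 456.167 ± 2.5·197.579 → [-37.8, 950.1]
Outside: 1074 → excluded.
Retained (n=11): Σ = 4400, mean = 4400/11 = 400.000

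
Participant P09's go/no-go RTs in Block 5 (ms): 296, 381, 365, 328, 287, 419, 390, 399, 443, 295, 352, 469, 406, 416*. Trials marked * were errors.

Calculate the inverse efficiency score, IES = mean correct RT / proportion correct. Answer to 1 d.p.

Correct trials (n=13): 296, 381, 365, 328, 287, 419, 390, 399, 443, 295, 352, 469, 406
Mean correct RT = 4830/13 = 371.5385 ms
Proportion correct = 13/14
IES = 371.5385 / (13/14) = 400.118 ms

400.1 ms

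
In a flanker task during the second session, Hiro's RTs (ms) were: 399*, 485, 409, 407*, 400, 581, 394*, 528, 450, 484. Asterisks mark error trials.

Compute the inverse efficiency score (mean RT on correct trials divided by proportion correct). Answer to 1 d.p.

681.0 ms

Correct trials (n=7): 485, 409, 400, 581, 528, 450, 484
Mean correct RT = 3337/7 = 476.7143 ms
Proportion correct = 7/10
IES = 476.7143 / (7/10) = 681.020 ms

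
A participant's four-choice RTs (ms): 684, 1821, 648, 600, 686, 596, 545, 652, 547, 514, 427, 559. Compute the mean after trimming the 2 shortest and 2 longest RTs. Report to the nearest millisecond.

604 ms

Sorted: 427, 514, 545, 547, 559, 596, 600, 648, 652, 684, 686, 1821
Drop lowest 2 (427, 514) and highest 2 (686, 1821)
Remaining (n=8): Σ = 4831, mean = 4831/8 = 603.875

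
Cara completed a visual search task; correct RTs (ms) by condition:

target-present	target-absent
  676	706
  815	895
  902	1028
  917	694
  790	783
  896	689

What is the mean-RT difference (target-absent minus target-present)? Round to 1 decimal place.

M(target-present) = 4996/6 = 832.667
M(target-absent) = 4795/6 = 799.167
Difference = 799.167 − 832.667 = -33.500 ms

-33.5 ms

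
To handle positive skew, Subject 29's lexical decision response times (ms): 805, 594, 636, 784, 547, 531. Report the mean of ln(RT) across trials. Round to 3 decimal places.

6.463

ln(RT): 6.6908, 6.3869, 6.4552, 6.6644, 6.3044, 6.2748
Σ ln(RT) = 38.7765
Mean = 38.7765/6 = 6.46276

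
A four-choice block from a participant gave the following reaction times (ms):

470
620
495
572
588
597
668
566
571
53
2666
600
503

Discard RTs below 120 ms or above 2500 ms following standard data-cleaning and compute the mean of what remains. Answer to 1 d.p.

Excluded: 53, 2666
Retained (n=11): Σ = 6250
Mean = 6250/11 = 568.1818

568.2 ms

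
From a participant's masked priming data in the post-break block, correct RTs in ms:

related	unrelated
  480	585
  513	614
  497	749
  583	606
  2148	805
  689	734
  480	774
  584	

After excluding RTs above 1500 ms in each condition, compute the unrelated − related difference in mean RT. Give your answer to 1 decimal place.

148.7 ms

related: exclude 2148
M(related) = 3826/7 = 546.571
M(unrelated) = 4867/7 = 695.286
Difference = 695.286 − 546.571 = 148.714 ms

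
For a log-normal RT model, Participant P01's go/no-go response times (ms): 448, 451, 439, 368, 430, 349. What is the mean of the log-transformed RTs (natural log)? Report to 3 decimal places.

6.021

ln(RT): 6.1048, 6.1115, 6.0845, 5.9081, 6.0638, 5.8551
Σ ln(RT) = 36.1277
Mean = 36.1277/6 = 6.02128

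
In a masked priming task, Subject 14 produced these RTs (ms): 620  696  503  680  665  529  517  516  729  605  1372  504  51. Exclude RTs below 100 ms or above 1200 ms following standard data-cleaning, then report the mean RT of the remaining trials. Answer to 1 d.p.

596.7 ms

Excluded: 51, 1372
Retained (n=11): Σ = 6564
Mean = 6564/11 = 596.7273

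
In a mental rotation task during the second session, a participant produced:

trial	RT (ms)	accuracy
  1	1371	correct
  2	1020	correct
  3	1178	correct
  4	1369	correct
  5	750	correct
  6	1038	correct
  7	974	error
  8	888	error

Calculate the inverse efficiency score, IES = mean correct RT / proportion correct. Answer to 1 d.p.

1494.7 ms

Correct trials (n=6): 1371, 1020, 1178, 1369, 750, 1038
Mean correct RT = 6726/6 = 1121.0000 ms
Proportion correct = 6/8
IES = 1121.0000 / (6/8) = 1494.667 ms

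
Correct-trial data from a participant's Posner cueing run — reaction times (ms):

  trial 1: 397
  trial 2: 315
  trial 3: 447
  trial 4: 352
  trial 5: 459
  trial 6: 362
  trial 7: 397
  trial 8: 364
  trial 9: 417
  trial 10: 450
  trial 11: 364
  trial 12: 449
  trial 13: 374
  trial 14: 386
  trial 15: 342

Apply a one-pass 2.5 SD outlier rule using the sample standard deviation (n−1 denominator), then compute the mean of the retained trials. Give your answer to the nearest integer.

n = 15, ΣRT = 5875, M = 391.667
Σ(x−M)² = 27657.33; s = √(27657.33/14) = 44.447
Cutoffs: 391.667 ± 2.5·44.447 → [280.5, 502.8]
No RTs fall outside the cutoffs; all 15 retained. Mean = 5875/15 = 391.667

392 ms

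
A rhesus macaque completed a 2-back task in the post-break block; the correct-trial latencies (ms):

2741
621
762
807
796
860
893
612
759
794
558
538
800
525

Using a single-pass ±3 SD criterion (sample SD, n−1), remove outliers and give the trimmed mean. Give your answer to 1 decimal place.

717.3 ms

n = 14, ΣRT = 12066, M = 861.857
Σ(x−M)² = 3999605.71; s = √(3999605.71/13) = 554.673
Cutoffs: 861.857 ± 3·554.673 → [-802.2, 2525.9]
Outside: 2741 → excluded.
Retained (n=13): Σ = 9325, mean = 9325/13 = 717.308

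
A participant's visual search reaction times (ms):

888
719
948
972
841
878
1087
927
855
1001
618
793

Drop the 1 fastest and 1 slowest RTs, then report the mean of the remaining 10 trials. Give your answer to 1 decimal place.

Sorted: 618, 719, 793, 841, 855, 878, 888, 927, 948, 972, 1001, 1087
Drop lowest 1 (618) and highest 1 (1087)
Remaining (n=10): Σ = 8822, mean = 8822/10 = 882.200

882.2 ms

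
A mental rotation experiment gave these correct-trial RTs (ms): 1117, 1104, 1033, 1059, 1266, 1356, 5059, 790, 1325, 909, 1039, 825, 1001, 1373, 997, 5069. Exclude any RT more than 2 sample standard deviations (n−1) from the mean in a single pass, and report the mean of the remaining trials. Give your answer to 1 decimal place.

1085.3 ms

n = 16, ΣRT = 25322, M = 1582.625
Σ(x−M)² = 28156869.75; s = √(28156869.75/15) = 1370.082
Cutoffs: 1582.625 ± 2·1370.082 → [-1157.5, 4322.8]
Outside: 5059, 5069 → excluded.
Retained (n=14): Σ = 15194, mean = 15194/14 = 1085.286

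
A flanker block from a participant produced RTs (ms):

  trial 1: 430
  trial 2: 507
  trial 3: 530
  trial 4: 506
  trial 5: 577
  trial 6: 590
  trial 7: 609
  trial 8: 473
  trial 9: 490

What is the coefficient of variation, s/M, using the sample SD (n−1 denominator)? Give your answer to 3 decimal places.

0.112

n = 9, Σ = 4712, M = 523.5556
Σ(x−M)² = 27630.222; s = √(27630.222/8) = 58.7689
CV = 58.7689 / 523.5556 = 0.11225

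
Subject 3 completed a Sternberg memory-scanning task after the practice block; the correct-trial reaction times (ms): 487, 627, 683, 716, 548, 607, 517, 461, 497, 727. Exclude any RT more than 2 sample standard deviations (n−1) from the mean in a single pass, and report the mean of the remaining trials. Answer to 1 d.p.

587.0 ms

n = 10, ΣRT = 5870, M = 587.000
Σ(x−M)² = 87854.00; s = √(87854.00/9) = 98.801
Cutoffs: 587.000 ± 2·98.801 → [389.4, 784.6]
No RTs fall outside the cutoffs; all 10 retained. Mean = 5870/10 = 587.000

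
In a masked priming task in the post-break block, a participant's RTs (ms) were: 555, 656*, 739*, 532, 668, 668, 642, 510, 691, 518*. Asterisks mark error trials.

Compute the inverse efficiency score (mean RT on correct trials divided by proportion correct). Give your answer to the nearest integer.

871 ms

Correct trials (n=7): 555, 532, 668, 668, 642, 510, 691
Mean correct RT = 4266/7 = 609.4286 ms
Proportion correct = 7/10
IES = 609.4286 / (7/10) = 870.612 ms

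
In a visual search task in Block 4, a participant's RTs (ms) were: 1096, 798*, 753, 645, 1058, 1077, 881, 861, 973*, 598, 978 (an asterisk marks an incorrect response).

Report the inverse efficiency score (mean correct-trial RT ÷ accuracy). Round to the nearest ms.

Correct trials (n=9): 1096, 753, 645, 1058, 1077, 881, 861, 598, 978
Mean correct RT = 7947/9 = 883.0000 ms
Proportion correct = 9/11
IES = 883.0000 / (9/11) = 1079.222 ms

1079 ms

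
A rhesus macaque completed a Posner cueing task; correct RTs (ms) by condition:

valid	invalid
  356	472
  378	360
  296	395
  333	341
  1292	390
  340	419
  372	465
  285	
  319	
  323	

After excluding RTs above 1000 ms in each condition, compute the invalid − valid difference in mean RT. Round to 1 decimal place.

72.4 ms

valid: exclude 1292
M(valid) = 3002/9 = 333.556
M(invalid) = 2842/7 = 406.000
Difference = 406.000 − 333.556 = 72.444 ms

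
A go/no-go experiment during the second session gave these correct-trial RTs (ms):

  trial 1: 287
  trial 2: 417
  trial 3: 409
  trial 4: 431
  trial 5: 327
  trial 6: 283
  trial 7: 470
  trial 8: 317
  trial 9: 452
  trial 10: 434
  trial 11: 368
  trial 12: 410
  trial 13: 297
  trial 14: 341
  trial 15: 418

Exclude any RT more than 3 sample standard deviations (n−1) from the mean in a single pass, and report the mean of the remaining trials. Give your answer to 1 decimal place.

377.4 ms

n = 15, ΣRT = 5661, M = 377.400
Σ(x−M)² = 56643.60; s = √(56643.60/14) = 63.608
Cutoffs: 377.400 ± 3·63.608 → [186.6, 568.2]
No RTs fall outside the cutoffs; all 15 retained. Mean = 5661/15 = 377.400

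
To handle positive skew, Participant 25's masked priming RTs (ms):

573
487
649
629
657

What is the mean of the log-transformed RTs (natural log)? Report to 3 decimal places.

ln(RT): 6.3509, 6.1883, 6.4754, 6.4441, 6.4877
Σ ln(RT) = 31.9464
Mean = 31.9464/5 = 6.38928

6.389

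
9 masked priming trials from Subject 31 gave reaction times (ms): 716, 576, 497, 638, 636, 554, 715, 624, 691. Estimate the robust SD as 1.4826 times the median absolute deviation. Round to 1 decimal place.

89.0 ms

Sorted: 497, 554, 576, 624, 636, 638, 691, 715, 716 → median = 636
|x − 636| sorted: 0, 2, 12, 55, 60, 79, 80, 82, 139 → MAD = 60
Robust SD ≈ 1.4826 × 60 = 88.956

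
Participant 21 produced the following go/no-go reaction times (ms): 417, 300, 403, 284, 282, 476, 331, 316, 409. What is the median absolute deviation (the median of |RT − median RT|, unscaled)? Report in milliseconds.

49 ms

Sorted: 282, 284, 300, 316, 331, 403, 409, 417, 476 → median = 331
|x − 331|: 86, 31, 72, 47, 49, 145, 0, 15, 78
Sorted deviations: 0, 15, 31, 47, 49, 72, 78, 86, 145 → MAD = 49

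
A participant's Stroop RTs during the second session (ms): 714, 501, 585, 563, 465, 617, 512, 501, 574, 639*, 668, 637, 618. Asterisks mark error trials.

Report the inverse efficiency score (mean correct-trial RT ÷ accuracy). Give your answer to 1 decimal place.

627.9 ms

Correct trials (n=12): 714, 501, 585, 563, 465, 617, 512, 501, 574, 668, 637, 618
Mean correct RT = 6955/12 = 579.5833 ms
Proportion correct = 12/13
IES = 579.5833 / (12/13) = 627.882 ms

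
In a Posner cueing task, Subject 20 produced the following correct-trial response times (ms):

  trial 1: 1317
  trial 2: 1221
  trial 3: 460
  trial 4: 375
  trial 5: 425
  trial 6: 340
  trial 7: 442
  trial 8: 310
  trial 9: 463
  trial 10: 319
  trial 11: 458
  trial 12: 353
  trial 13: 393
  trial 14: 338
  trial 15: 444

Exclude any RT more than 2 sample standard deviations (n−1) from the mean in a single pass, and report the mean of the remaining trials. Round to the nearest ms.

394 ms

n = 15, ΣRT = 7658, M = 510.533
Σ(x−M)² = 1371911.73; s = √(1371911.73/14) = 313.039
Cutoffs: 510.533 ± 2·313.039 → [-115.5, 1136.6]
Outside: 1221, 1317 → excluded.
Retained (n=13): Σ = 5120, mean = 5120/13 = 393.846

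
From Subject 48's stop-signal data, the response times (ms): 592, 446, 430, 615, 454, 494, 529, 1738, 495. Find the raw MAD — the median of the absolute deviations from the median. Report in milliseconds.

Sorted: 430, 446, 454, 494, 495, 529, 592, 615, 1738 → median = 495
|x − 495|: 97, 49, 65, 120, 41, 1, 34, 1243, 0
Sorted deviations: 0, 1, 34, 41, 49, 65, 97, 120, 1243 → MAD = 49

49 ms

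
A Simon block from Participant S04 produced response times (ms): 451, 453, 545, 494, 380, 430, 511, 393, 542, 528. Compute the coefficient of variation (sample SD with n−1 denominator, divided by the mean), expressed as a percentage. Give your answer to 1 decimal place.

12.7%

n = 10, Σ = 4727, M = 472.7000
Σ(x−M)² = 32636.100; s = √(32636.100/9) = 60.2182
CV = 60.2182 / 472.7000 = 0.12739 = 12.739%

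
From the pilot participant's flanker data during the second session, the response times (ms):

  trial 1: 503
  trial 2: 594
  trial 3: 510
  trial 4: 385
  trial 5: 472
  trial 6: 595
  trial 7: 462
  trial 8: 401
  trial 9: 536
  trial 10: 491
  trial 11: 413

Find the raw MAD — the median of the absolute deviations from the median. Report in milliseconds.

45 ms

Sorted: 385, 401, 413, 462, 472, 491, 503, 510, 536, 594, 595 → median = 491
|x − 491|: 12, 103, 19, 106, 19, 104, 29, 90, 45, 0, 78
Sorted deviations: 0, 12, 19, 19, 29, 45, 78, 90, 103, 104, 106 → MAD = 45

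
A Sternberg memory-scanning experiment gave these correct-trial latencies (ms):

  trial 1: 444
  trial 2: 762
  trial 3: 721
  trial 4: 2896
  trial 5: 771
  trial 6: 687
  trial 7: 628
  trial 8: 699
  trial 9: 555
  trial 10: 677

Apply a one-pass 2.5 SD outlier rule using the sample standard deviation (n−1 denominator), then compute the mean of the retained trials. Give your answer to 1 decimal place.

660.4 ms

n = 10, ΣRT = 8840, M = 884.000
Σ(x−M)² = 4585626.00; s = √(4585626.00/9) = 713.802
Cutoffs: 884.000 ± 2.5·713.802 → [-900.5, 2668.5]
Outside: 2896 → excluded.
Retained (n=9): Σ = 5944, mean = 5944/9 = 660.444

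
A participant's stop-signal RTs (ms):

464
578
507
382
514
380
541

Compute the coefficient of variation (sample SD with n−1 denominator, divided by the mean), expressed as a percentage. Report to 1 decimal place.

15.9%

n = 7, Σ = 3366, M = 480.8571
Σ(x−M)² = 35064.857; s = √(35064.857/6) = 76.4470
CV = 76.4470 / 480.8571 = 0.15898 = 15.898%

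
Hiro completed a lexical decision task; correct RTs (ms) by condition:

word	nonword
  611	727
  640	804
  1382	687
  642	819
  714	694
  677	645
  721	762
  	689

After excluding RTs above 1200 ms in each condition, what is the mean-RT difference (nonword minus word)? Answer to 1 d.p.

word: exclude 1382
M(word) = 4005/6 = 667.500
M(nonword) = 5827/8 = 728.375
Difference = 728.375 − 667.500 = 60.875 ms

60.9 ms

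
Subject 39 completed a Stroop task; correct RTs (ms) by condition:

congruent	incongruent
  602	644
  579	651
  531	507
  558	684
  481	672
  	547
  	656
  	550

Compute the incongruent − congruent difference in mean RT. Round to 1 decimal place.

M(congruent) = 2751/5 = 550.200
M(incongruent) = 4911/8 = 613.875
Difference = 613.875 − 550.200 = 63.675 ms

63.7 ms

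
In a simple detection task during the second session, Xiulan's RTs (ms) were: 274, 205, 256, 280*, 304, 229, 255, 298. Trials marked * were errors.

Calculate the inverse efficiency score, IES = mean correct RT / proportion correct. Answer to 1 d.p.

297.3 ms

Correct trials (n=7): 274, 205, 256, 304, 229, 255, 298
Mean correct RT = 1821/7 = 260.1429 ms
Proportion correct = 7/8
IES = 260.1429 / (7/8) = 297.306 ms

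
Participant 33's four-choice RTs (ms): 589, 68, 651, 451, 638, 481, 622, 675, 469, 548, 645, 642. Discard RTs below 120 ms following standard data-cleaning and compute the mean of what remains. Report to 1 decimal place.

Excluded: 68
Retained (n=11): Σ = 6411
Mean = 6411/11 = 582.8182

582.8 ms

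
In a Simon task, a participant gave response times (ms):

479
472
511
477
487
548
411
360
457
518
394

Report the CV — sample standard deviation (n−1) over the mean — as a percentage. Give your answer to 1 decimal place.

12.1%

n = 11, Σ = 5114, M = 464.9091
Σ(x−M)² = 31732.909; s = √(31732.909/10) = 56.3320
CV = 56.3320 / 464.9091 = 0.12117 = 12.117%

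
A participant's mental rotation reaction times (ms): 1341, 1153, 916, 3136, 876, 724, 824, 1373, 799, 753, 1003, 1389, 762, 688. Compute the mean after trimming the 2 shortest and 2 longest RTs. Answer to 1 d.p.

980.0 ms

Sorted: 688, 724, 753, 762, 799, 824, 876, 916, 1003, 1153, 1341, 1373, 1389, 3136
Drop lowest 2 (688, 724) and highest 2 (1389, 3136)
Remaining (n=10): Σ = 9800, mean = 9800/10 = 980.000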